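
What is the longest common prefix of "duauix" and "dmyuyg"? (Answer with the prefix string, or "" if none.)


String 1: 'duauix'
String 2: 'dmyuyg'
Compare position by position:
pos 0: 'd' vs 'd' match
pos 1: 'u' vs 'm' differ -> stop
Longest common prefix: "d" (length 1)


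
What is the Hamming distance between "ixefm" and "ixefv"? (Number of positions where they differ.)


String 1: 'ixefm'
String 2: 'ixefv'
Compare each position: pos 0: 'i'=='i', pos 1: 'x'=='x', pos 2: 'e'=='e', pos 3: 'f'=='f', pos 4: 'm'!='v'
Differing positions: 1
Hamming distance: 1


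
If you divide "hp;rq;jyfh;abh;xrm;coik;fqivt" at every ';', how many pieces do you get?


Input string: 'hp;rq;jyfh;abh;xrm;coik;fqivt'
Delimiter: ';'
Split result: 'hp', 'rq', 'jyfh', 'abh', 'xrm', 'coik', 'fqivt'
Number of parts: 7


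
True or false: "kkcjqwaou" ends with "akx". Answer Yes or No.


Input string: 'kkcjqwaou'
Suffix to check: 'akx'
Last 3 characters of input: 'aou'
Match: False
Result: No


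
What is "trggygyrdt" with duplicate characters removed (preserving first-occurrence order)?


Input: 'trggygyrdt'
Operation: keep first occurrence of each character
Scan: s[0]='t' new -> keep; s[1]='r' new -> keep; s[2]='g' new -> keep; s[3]='g' seen -> skip; s[4]='y' new -> keep; s[5]='g' seen -> skip; s[6]='y' seen -> skip; s[7]='r' seen -> skip; s[8]='d' new -> keep; s[9]='t' seen -> skip
Result: trgyd


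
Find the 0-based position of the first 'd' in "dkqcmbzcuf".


Input string: 'dkqcmbzcuf'
Target: 'd'
Scanning left to right: s[0]='d'
First match at index: 0


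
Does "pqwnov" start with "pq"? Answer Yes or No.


Input string: 'pqwnov'
Prefix to check: 'pq'
First 2 characters of input: 'pq'
Match: True
Result: Yes


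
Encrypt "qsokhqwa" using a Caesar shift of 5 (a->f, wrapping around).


Input: 'qsokhqwa', shift = 5
Operation: for each letter, (position + 5) mod 26
Mapping: 'q'(16+5=21)->'v', 's'(18+5=23)->'x', 'o'(14+5=19)->'t', 'k'(10+5=15)->'p', 'h'(7+5=12)->'m', 'q'(16+5=21)->'v', 'w'(22+5=27, 27 mod 26=1)->'b', 'a'(0+5=5)->'f'
Result: vxtpmvbf


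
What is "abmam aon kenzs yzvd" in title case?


Input string: 'abmam aon kenzs yzvd'
Operation: capitalize first letter of each word
Word transformations: 'abmam'->'Abmam', 'aon'->'Aon', 'kenzs'->'Kenzs', 'yzvd'->'Yzvd'
Result: Abmam Aon Kenzs Yzvd


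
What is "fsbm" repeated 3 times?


Input string: 'fsbm'
Operation: repeat 3 times
Concatenation: 'fsbm' + 'fsbm' + 'fsbm'
Result: fsbmfsbmfsbm


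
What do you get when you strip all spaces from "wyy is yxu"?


Input string: 'wyy is yxu'
Operation: remove all spaces
Words: 'wyy', 'is', 'yxu'
Join without spaces: wyyisyxu


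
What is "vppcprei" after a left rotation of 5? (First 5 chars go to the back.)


Input: 'vppcprei', shift = 5
Operation: split at index 5 and swap parts
Front part s[0:5] = 'vppcp'
Back part s[5:] = 'rei'
Rotated = back + front = 'rei' + 'vppcp'
Result: reivppcp


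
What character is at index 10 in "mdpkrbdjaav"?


Input string: 'mdpkrbdjaav'
Operation: get character at index 10
Index mapping: s[0]='m', s[1]='d', s[2]='p', s[3]='k', s[4]='r', s[5]='b', s[6]='d', s[7]='j', s[8]='a', s[9]='a', s[10]='v'
Result: 'v'


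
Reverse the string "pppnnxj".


Input string: 'pppnnxj'
Operation: reverse character order
Original order: 'p' -> 'p' -> 'p' -> 'n' -> 'n' -> 'x' -> 'j'
Reversed order: 'j' -> 'x' -> 'n' -> 'n' -> 'p' -> 'p' -> 'p'
Result: jxnnppp


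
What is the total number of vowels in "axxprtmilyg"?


Input string: 'axxprtmilyg'
Operation: count vowels (a, e, i, o, u)
Scan: s[0]='a' (vowel), s[1]='x', s[2]='x', s[3]='p', s[4]='r', s[5]='t', s[6]='m', s[7]='i' (vowel), s[8]='l', s[9]='y', s[10]='g'
Vowels found: 2
Result: 2


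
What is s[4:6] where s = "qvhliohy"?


Input string: 'qvhliohy'
Operation: slice [4:6]
Extract characters: s[4]='i', s[5]='o'
Result: io


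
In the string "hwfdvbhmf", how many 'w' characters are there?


Input string: 'hwfdvbhmf'
Target character: 'w'
Scan each position: s[1]='w'
Matches found at indices: 1
Total: 1


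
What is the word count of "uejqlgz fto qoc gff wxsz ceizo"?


Input string: 'uejqlgz fto qoc gff wxsz ceizo'
Operation: split by spaces
Words found: 'uejqlgz', 'fto', 'qoc', 'gff', 'wxsz', 'ceizo'
Word count: 6


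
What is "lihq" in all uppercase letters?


Input string: 'lihq'
Operation: convert each letter to uppercase
Mapping: 'l'->'L', 'i'->'I', 'h'->'H', 'q'->'Q'
Result: LIHQ


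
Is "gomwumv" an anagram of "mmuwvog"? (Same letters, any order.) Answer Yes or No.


String 1: 'mmuwvog' -> sorted: 'gmmouvw'
String 2: 'gomwumv' -> sorted: 'gmmouvw'
Compare sorted forms: 'gmmouvw' == 'gmmouvw'
Anagram: Yes


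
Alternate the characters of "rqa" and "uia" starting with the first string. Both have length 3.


String 1: 'rqa'
String 2: 'uia'
Operation: alternate characters
Pairs: 'r'+'u', 'q'+'i', 'a'+'a'
Result: ruqiaa


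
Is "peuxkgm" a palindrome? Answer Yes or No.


Input string: 'peuxkgm'
Reversed: 'mgkxuep'
Compare pairs: s[0]='p' vs s[6]='m' (mismatch), s[1]='e' vs s[5]='g' (mismatch), s[2]='u' vs s[4]='k' (mismatch)
Palindrome: No


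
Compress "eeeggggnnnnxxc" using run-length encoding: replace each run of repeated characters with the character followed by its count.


Input: 'eeeggggnnnnxxc'
Operation: identify consecutive runs
Runs: 'eee' -> e3, 'gggg' -> g4, 'nnnn' -> n4, 'xx' -> x2, 'c' -> c1
Encoded: e3g4n4x2c1


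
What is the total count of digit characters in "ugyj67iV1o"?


Input string: 'ugyj67iV1o'
Operation: count digit characters (0-9)
Scan: 'u', 'g', 'y', 'j', '6'(digit), '7'(digit), 'i', 'V', '1'(digit), 'o'
Digits found: 3
Result: 3


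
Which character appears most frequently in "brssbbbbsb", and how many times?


Input: 'brssbbbbsb'
Operation: tally each character
Counts: 'b':6, 'r':1, 's':3
Maximum: 'b' appears 6 times


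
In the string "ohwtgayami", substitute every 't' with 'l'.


Input string: 'ohwtgayami'
Operation: replace 't' with 'l'
Positions of 't': 3
After replacement: ohwlgayami


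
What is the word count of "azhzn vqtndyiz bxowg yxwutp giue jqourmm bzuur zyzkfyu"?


Input string: 'azhzn vqtndyiz bxowg yxwutp giue jqourmm bzuur zyzkfyu'
Operation: split by spaces
Words found: 'azhzn', 'vqtndyiz', 'bxowg', 'yxwutp', 'giue', 'jqourmm', 'bzuur', 'zyzkfyu'
Word count: 8


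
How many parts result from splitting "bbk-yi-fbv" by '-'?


Input string: 'bbk-yi-fbv'
Delimiter: '-'
Split result: 'bbk', 'yi', 'fbv'
Number of parts: 3


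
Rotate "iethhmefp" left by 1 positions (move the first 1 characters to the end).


Input: 'iethhmefp', shift = 1
Operation: split at index 1 and swap parts
Front part s[0:1] = 'i'
Back part s[1:] = 'ethhmefp'
Rotated = back + front = 'ethhmefp' + 'i'
Result: ethhmefpi


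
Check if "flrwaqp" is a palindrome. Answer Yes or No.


Input string: 'flrwaqp'
Reversed: 'pqawrlf'
Compare pairs: s[0]='f' vs s[6]='p' (mismatch), s[1]='l' vs s[5]='q' (mismatch), s[2]='r' vs s[4]='a' (mismatch)
Palindrome: No


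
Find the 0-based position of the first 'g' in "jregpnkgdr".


Input string: 'jregpnkgdr'
Target: 'g'
Scanning left to right: s[0]='j', s[1]='r', s[2]='e', s[3]='g'
First match at index: 3


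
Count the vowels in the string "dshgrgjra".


Input string: 'dshgrgjra'
Operation: count vowels (a, e, i, o, u)
Scan: s[0]='d', s[1]='s', s[2]='h', s[3]='g', s[4]='r', s[5]='g', s[6]='j', s[7]='r', s[8]='a' (vowel)
Vowels found: 1
Result: 1


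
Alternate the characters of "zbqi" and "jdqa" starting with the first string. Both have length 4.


String 1: 'zbqi'
String 2: 'jdqa'
Operation: alternate characters
Pairs: 'z'+'j', 'b'+'d', 'q'+'q', 'i'+'a'
Result: zjbdqqia


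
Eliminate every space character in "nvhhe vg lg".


Input string: 'nvhhe vg lg'
Operation: remove all spaces
Words: 'nvhhe', 'vg', 'lg'
Join without spaces: nvhhevglg


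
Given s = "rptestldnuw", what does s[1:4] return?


Input string: 'rptestldnuw'
Operation: slice [1:4]
Extract characters: s[1]='p', s[2]='t', s[3]='e'
Result: pte


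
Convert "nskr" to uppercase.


Input string: 'nskr'
Operation: convert each letter to uppercase
Mapping: 'n'->'N', 's'->'S', 'k'->'K', 'r'->'R'
Result: NSKR


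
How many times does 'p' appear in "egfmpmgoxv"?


Input string: 'egfmpmgoxv'
Target character: 'p'
Scan each position: s[4]='p'
Matches found at indices: 4
Total: 1


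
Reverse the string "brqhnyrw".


Input string: 'brqhnyrw'
Operation: reverse character order
Original order: 'b' -> 'r' -> 'q' -> 'h' -> 'n' -> 'y' -> 'r' -> 'w'
Reversed order: 'w' -> 'r' -> 'y' -> 'n' -> 'h' -> 'q' -> 'r' -> 'b'
Result: wrynhqrb


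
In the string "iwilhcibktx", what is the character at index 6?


Input string: 'iwilhcibktx'
Operation: get character at index 6
Index mapping: s[0]='i', s[1]='w', s[2]='i', s[3]='l', s[4]='h', s[5]='c', s[6]='i'
Result: 'i'


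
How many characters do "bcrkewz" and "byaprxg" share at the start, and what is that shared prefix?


String 1: 'bcrkewz'
String 2: 'byaprxg'
Compare position by position:
pos 0: 'b' vs 'b' match
pos 1: 'c' vs 'y' differ -> stop
Longest common prefix: "b" (length 1)


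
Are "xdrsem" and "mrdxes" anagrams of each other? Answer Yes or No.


String 1: 'xdrsem' -> sorted: 'demrsx'
String 2: 'mrdxes' -> sorted: 'demrsx'
Compare sorted forms: 'demrsx' == 'demrsx'
Anagram: Yes


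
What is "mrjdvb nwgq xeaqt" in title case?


Input string: 'mrjdvb nwgq xeaqt'
Operation: capitalize first letter of each word
Word transformations: 'mrjdvb'->'Mrjdvb', 'nwgq'->'Nwgq', 'xeaqt'->'Xeaqt'
Result: Mrjdvb Nwgq Xeaqt


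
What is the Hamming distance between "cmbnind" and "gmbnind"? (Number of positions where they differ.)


String 1: 'cmbnind'
String 2: 'gmbnind'
Compare each position: pos 0: 'c'!='g', pos 1: 'm'=='m', pos 2: 'b'=='b', pos 3: 'n'=='n', pos 4: 'i'=='i', pos 5: 'n'=='n', pos 6: 'd'=='d'
Differing positions: 1
Hamming distance: 1


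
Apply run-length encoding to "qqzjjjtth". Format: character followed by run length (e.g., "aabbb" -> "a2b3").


Input: 'qqzjjjtth'
Operation: identify consecutive runs
Runs: 'qq' -> q2, 'z' -> z1, 'jjj' -> j3, 'tt' -> t2, 'h' -> h1
Encoded: q2z1j3t2h1


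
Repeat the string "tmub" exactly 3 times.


Input string: 'tmub'
Operation: repeat 3 times
Concatenation: 'tmub' + 'tmub' + 'tmub'
Result: tmubtmubtmub


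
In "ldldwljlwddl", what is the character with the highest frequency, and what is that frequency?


Input: 'ldldwljlwddl'
Operation: tally each character
Counts: 'd':4, 'j':1, 'l':5, 'w':2
Maximum: 'l' appears 5 times


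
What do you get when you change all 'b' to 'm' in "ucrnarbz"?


Input string: 'ucrnarbz'
Operation: replace 'b' with 'm'
Positions of 'b': 6
After replacement: ucrnarmz


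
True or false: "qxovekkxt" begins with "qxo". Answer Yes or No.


Input string: 'qxovekkxt'
Prefix to check: 'qxo'
First 3 characters of input: 'qxo'
Match: True
Result: Yes


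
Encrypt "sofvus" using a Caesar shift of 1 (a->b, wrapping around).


Input: 'sofvus', shift = 1
Operation: for each letter, (position + 1) mod 26
Mapping: 's'(18+1=19)->'t', 'o'(14+1=15)->'p', 'f'(5+1=6)->'g', 'v'(21+1=22)->'w', 'u'(20+1=21)->'v', 's'(18+1=19)->'t'
Result: tpgwvt


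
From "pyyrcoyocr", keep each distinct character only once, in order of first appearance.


Input: 'pyyrcoyocr'
Operation: keep first occurrence of each character
Scan: s[0]='p' new -> keep; s[1]='y' new -> keep; s[2]='y' seen -> skip; s[3]='r' new -> keep; s[4]='c' new -> keep; s[5]='o' new -> keep; s[6]='y' seen -> skip; s[7]='o' seen -> skip; s[8]='c' seen -> skip; s[9]='r' seen -> skip
Result: pyrco


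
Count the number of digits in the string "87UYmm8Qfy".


Input string: '87UYmm8Qfy'
Operation: count digit characters (0-9)
Scan: '8'(digit), '7'(digit), 'U', 'Y', 'm', 'm', '8'(digit), 'Q', 'f', 'y'
Digits found: 3
Result: 3


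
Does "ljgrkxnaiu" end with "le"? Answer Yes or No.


Input string: 'ljgrkxnaiu'
Suffix to check: 'le'
Last 2 characters of input: 'iu'
Match: False
Result: No


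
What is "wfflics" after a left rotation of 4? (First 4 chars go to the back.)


Input: 'wfflics', shift = 4
Operation: split at index 4 and swap parts
Front part s[0:4] = 'wffl'
Back part s[4:] = 'ics'
Rotated = back + front = 'ics' + 'wffl'
Result: icswffl


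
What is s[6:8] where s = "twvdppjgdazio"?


Input string: 'twvdppjgdazio'
Operation: slice [6:8]
Extract characters: s[6]='j', s[7]='g'
Result: jg


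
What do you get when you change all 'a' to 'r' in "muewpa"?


Input string: 'muewpa'
Operation: replace 'a' with 'r'
Positions of 'a': 5
After replacement: muewpr


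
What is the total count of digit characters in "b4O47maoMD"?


Input string: 'b4O47maoMD'
Operation: count digit characters (0-9)
Scan: 'b', '4'(digit), 'O', '4'(digit), '7'(digit), 'm', 'a', 'o', 'M', 'D'
Digits found: 3
Result: 3


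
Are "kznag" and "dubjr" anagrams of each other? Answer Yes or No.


String 1: 'kznag' -> sorted: 'agknz'
String 2: 'dubjr' -> sorted: 'bdjru'
Compare sorted forms: 'agknz' != 'bdjru'
Anagram: No


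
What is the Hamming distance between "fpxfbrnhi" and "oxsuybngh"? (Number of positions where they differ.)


String 1: 'fpxfbrnhi'
String 2: 'oxsuybngh'
Compare each position: pos 0: 'f'!='o', pos 1: 'p'!='x', pos 2: 'x'!='s', pos 3: 'f'!='u', pos 4: 'b'!='y', pos 5: 'r'!='b', pos 6: 'n'=='n', pos 7: 'h'!='g', pos 8: 'i'!='h'
Differing positions: 8
Hamming distance: 8


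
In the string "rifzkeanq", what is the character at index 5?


Input string: 'rifzkeanq'
Operation: get character at index 5
Index mapping: s[0]='r', s[1]='i', s[2]='f', s[3]='z', s[4]='k', s[5]='e'
Result: 'e'


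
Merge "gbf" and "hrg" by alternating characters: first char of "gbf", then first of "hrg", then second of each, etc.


String 1: 'gbf'
String 2: 'hrg'
Operation: alternate characters
Pairs: 'g'+'h', 'b'+'r', 'f'+'g'
Result: ghbrfg


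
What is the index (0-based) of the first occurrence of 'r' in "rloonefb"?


Input string: 'rloonefb'
Target: 'r'
Scanning left to right: s[0]='r'
First match at index: 0


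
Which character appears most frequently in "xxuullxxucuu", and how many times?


Input: 'xxuullxxucuu'
Operation: tally each character
Counts: 'c':1, 'l':2, 'u':5, 'x':4
Maximum: 'u' appears 5 times


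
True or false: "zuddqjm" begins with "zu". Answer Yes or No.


Input string: 'zuddqjm'
Prefix to check: 'zu'
First 2 characters of input: 'zu'
Match: True
Result: Yes


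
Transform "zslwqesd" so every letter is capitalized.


Input string: 'zslwqesd'
Operation: convert each letter to uppercase
Mapping: 'z'->'Z', 's'->'S', 'l'->'L', 'w'->'W', 'q'->'Q', 'e'->'E', 's'->'S', 'd'->'D'
Result: ZSLWQESD


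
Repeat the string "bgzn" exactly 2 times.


Input string: 'bgzn'
Operation: repeat 2 times
Concatenation: 'bgzn' + 'bgzn'
Result: bgznbgzn


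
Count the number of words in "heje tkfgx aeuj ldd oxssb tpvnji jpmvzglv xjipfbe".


Input string: 'heje tkfgx aeuj ldd oxssb tpvnji jpmvzglv xjipfbe'
Operation: split by spaces
Words found: 'heje', 'tkfgx', 'aeuj', 'ldd', 'oxssb', 'tpvnji', 'jpmvzglv', 'xjipfbe'
Word count: 8


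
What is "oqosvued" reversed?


Input string: 'oqosvued'
Operation: reverse character order
Original order: 'o' -> 'q' -> 'o' -> 's' -> 'v' -> 'u' -> 'e' -> 'd'
Reversed order: 'd' -> 'e' -> 'u' -> 'v' -> 's' -> 'o' -> 'q' -> 'o'
Result: deuvsoqo


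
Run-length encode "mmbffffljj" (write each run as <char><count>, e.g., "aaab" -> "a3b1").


Input: 'mmbffffljj'
Operation: identify consecutive runs
Runs: 'mm' -> m2, 'b' -> b1, 'ffff' -> f4, 'l' -> l1, 'jj' -> j2
Encoded: m2b1f4l1j2


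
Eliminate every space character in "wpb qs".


Input string: 'wpb qs'
Operation: remove all spaces
Words: 'wpb', 'qs'
Join without spaces: wpbqs


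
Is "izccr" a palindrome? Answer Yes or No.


Input string: 'izccr'
Reversed: 'rcczi'
Compare pairs: s[0]='i' vs s[4]='r' (mismatch), s[1]='z' vs s[3]='c' (mismatch)
Palindrome: No


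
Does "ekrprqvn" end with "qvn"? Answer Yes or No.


Input string: 'ekrprqvn'
Suffix to check: 'qvn'
Last 3 characters of input: 'qvn'
Match: True
Result: Yes


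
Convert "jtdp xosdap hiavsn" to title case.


Input string: 'jtdp xosdap hiavsn'
Operation: capitalize first letter of each word
Word transformations: 'jtdp'->'Jtdp', 'xosdap'->'Xosdap', 'hiavsn'->'Hiavsn'
Result: Jtdp Xosdap Hiavsn


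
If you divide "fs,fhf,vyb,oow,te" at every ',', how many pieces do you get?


Input string: 'fs,fhf,vyb,oow,te'
Delimiter: ','
Split result: 'fs', 'fhf', 'vyb', 'oow', 'te'
Number of parts: 5


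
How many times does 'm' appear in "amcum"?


Input string: 'amcum'
Target character: 'm'
Scan each position: s[1]='m', s[4]='m'
Matches found at indices: 1, 4
Total: 2


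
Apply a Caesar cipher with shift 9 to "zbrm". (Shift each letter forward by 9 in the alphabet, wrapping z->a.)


Input: 'zbrm', shift = 9
Operation: for each letter, (position + 9) mod 26
Mapping: 'z'(25+9=34, 34 mod 26=8)->'i', 'b'(1+9=10)->'k', 'r'(17+9=26, 26 mod 26=0)->'a', 'm'(12+9=21)->'v'
Result: ikav


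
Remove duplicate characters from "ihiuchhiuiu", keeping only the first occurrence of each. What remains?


Input: 'ihiuchhiuiu'
Operation: keep first occurrence of each character
Scan: s[0]='i' new -> keep; s[1]='h' new -> keep; s[2]='i' seen -> skip; s[3]='u' new -> keep; s[4]='c' new -> keep; s[5]='h' seen -> skip; s[6]='h' seen -> skip; s[7]='i' seen -> skip; s[8]='u' seen -> skip; s[9]='i' seen -> skip; s[10]='u' seen -> skip
Result: ihuc


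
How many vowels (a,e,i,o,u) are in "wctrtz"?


Input string: 'wctrtz'
Operation: count vowels (a, e, i, o, u)
Scan: s[0]='w', s[1]='c', s[2]='t', s[3]='r', s[4]='t', s[5]='z'
Vowels found: 0
Result: 0


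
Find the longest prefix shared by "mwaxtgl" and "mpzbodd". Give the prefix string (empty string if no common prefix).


String 1: 'mwaxtgl'
String 2: 'mpzbodd'
Compare position by position:
pos 0: 'm' vs 'm' match
pos 1: 'w' vs 'p' differ -> stop
Longest common prefix: "m" (length 1)


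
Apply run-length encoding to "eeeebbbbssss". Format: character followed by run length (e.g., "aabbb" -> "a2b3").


Input: 'eeeebbbbssss'
Operation: identify consecutive runs
Runs: 'eeee' -> e4, 'bbbb' -> b4, 'ssss' -> s4
Encoded: e4b4s4


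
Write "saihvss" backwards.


Input string: 'saihvss'
Operation: reverse character order
Original order: 's' -> 'a' -> 'i' -> 'h' -> 'v' -> 's' -> 's'
Reversed order: 's' -> 's' -> 'v' -> 'h' -> 'i' -> 'a' -> 's'
Result: ssvhias


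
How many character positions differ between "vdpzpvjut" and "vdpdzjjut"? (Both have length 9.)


String 1: 'vdpzpvjut'
String 2: 'vdpdzjjut'
Compare each position: pos 0: 'v'=='v', pos 1: 'd'=='d', pos 2: 'p'=='p', pos 3: 'z'!='d', pos 4: 'p'!='z', pos 5: 'v'!='j', pos 6: 'j'=='j', pos 7: 'u'=='u', pos 8: 't'=='t'
Differing positions: 3
Hamming distance: 3


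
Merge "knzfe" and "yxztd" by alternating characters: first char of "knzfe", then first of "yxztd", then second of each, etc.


String 1: 'knzfe'
String 2: 'yxztd'
Operation: alternate characters
Pairs: 'k'+'y', 'n'+'x', 'z'+'z', 'f'+'t', 'e'+'d'
Result: kynxzzfted


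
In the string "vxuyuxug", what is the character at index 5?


Input string: 'vxuyuxug'
Operation: get character at index 5
Index mapping: s[0]='v', s[1]='x', s[2]='u', s[3]='y', s[4]='u', s[5]='x'
Result: 'x'


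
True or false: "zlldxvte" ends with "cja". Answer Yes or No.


Input string: 'zlldxvte'
Suffix to check: 'cja'
Last 3 characters of input: 'vte'
Match: False
Result: No


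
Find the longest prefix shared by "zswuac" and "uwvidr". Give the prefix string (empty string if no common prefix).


String 1: 'zswuac'
String 2: 'uwvidr'
Compare position by position:
pos 0: 'z' vs 'u' differ -> stop
Longest common prefix: "" (length 0)


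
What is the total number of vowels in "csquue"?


Input string: 'csquue'
Operation: count vowels (a, e, i, o, u)
Scan: s[0]='c', s[1]='s', s[2]='q', s[3]='u' (vowel), s[4]='u' (vowel), s[5]='e' (vowel)
Vowels found: 3
Result: 3


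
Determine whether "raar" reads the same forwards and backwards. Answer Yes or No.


Input string: 'raar'
Reversed: 'raar'
Compare pairs: s[0]='r' vs s[3]='r' (match), s[1]='a' vs s[2]='a' (match)
Palindrome: Yes


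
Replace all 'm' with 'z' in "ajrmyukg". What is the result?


Input string: 'ajrmyukg'
Operation: replace 'm' with 'z'
Positions of 'm': 3
After replacement: ajrzyukg


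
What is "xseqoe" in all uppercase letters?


Input string: 'xseqoe'
Operation: convert each letter to uppercase
Mapping: 'x'->'X', 's'->'S', 'e'->'E', 'q'->'Q', 'o'->'O', 'e'->'E'
Result: XSEQOE


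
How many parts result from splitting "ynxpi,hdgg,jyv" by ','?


Input string: 'ynxpi,hdgg,jyv'
Delimiter: ','
Split result: 'ynxpi', 'hdgg', 'jyv'
Number of parts: 3


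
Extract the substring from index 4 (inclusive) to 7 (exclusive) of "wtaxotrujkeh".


Input string: 'wtaxotrujkeh'
Operation: slice [4:7]
Extract characters: s[4]='o', s[5]='t', s[6]='r'
Result: otr


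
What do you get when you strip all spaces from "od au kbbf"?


Input string: 'od au kbbf'
Operation: remove all spaces
Words: 'od', 'au', 'kbbf'
Join without spaces: odaukbbf


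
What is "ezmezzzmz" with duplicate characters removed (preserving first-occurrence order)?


Input: 'ezmezzzmz'
Operation: keep first occurrence of each character
Scan: s[0]='e' new -> keep; s[1]='z' new -> keep; s[2]='m' new -> keep; s[3]='e' seen -> skip; s[4]='z' seen -> skip; s[5]='z' seen -> skip; s[6]='z' seen -> skip; s[7]='m' seen -> skip; s[8]='z' seen -> skip
Result: ezm


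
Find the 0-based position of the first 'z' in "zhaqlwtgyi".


Input string: 'zhaqlwtgyi'
Target: 'z'
Scanning left to right: s[0]='z'
First match at index: 0


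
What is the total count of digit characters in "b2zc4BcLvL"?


Input string: 'b2zc4BcLvL'
Operation: count digit characters (0-9)
Scan: 'b', '2'(digit), 'z', 'c', '4'(digit), 'B', 'c', 'L', 'v', 'L'
Digits found: 2
Result: 2


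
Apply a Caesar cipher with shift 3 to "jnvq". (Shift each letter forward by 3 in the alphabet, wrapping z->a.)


Input: 'jnvq', shift = 3
Operation: for each letter, (position + 3) mod 26
Mapping: 'j'(9+3=12)->'m', 'n'(13+3=16)->'q', 'v'(21+3=24)->'y', 'q'(16+3=19)->'t'
Result: mqyt


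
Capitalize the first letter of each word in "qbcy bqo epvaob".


Input string: 'qbcy bqo epvaob'
Operation: capitalize first letter of each word
Word transformations: 'qbcy'->'Qbcy', 'bqo'->'Bqo', 'epvaob'->'Epvaob'
Result: Qbcy Bqo Epvaob


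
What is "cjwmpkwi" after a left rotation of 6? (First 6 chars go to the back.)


Input: 'cjwmpkwi', shift = 6
Operation: split at index 6 and swap parts
Front part s[0:6] = 'cjwmpk'
Back part s[6:] = 'wi'
Rotated = back + front = 'wi' + 'cjwmpk'
Result: wicjwmpk


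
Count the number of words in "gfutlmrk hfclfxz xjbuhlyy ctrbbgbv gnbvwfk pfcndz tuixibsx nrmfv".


Input string: 'gfutlmrk hfclfxz xjbuhlyy ctrbbgbv gnbvwfk pfcndz tuixibsx nrmfv'
Operation: split by spaces
Words found: 'gfutlmrk', 'hfclfxz', 'xjbuhlyy', 'ctrbbgbv', 'gnbvwfk', 'pfcndz', 'tuixibsx', 'nrmfv'
Word count: 8


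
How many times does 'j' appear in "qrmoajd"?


Input string: 'qrmoajd'
Target character: 'j'
Scan each position: s[5]='j'
Matches found at indices: 5
Total: 1


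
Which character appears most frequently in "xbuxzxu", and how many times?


Input: 'xbuxzxu'
Operation: tally each character
Counts: 'b':1, 'u':2, 'x':3, 'z':1
Maximum: 'x' appears 3 times


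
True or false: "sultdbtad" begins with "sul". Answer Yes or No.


Input string: 'sultdbtad'
Prefix to check: 'sul'
First 3 characters of input: 'sul'
Match: True
Result: Yes


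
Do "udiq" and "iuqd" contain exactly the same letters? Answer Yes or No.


String 1: 'udiq' -> sorted: 'diqu'
String 2: 'iuqd' -> sorted: 'diqu'
Compare sorted forms: 'diqu' == 'diqu'
Anagram: Yes


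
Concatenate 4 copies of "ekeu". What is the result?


Input string: 'ekeu'
Operation: repeat 4 times
Concatenation: 'ekeu' + 'ekeu' + 'ekeu' + 'ekeu'
Result: ekeuekeuekeuekeu


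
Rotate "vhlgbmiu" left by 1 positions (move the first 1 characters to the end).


Input: 'vhlgbmiu', shift = 1
Operation: split at index 1 and swap parts
Front part s[0:1] = 'v'
Back part s[1:] = 'hlgbmiu'
Rotated = back + front = 'hlgbmiu' + 'v'
Result: hlgbmiuv


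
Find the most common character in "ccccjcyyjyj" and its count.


Input: 'ccccjcyyjyj'
Operation: tally each character
Counts: 'c':5, 'j':3, 'y':3
Maximum: 'c' appears 5 times


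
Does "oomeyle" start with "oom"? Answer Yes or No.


Input string: 'oomeyle'
Prefix to check: 'oom'
First 3 characters of input: 'oom'
Match: True
Result: Yes


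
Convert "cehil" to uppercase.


Input string: 'cehil'
Operation: convert each letter to uppercase
Mapping: 'c'->'C', 'e'->'E', 'h'->'H', 'i'->'I', 'l'->'L'
Result: CEHIL


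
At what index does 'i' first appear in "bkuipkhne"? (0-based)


Input string: 'bkuipkhne'
Target: 'i'
Scanning left to right: s[0]='b', s[1]='k', s[2]='u', s[3]='i'
First match at index: 3


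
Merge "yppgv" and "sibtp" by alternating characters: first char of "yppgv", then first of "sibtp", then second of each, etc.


String 1: 'yppgv'
String 2: 'sibtp'
Operation: alternate characters
Pairs: 'y'+'s', 'p'+'i', 'p'+'b', 'g'+'t', 'v'+'p'
Result: yspipbgtvp


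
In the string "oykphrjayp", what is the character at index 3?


Input string: 'oykphrjayp'
Operation: get character at index 3
Index mapping: s[0]='o', s[1]='y', s[2]='k', s[3]='p'
Result: 'p'


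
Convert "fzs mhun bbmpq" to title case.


Input string: 'fzs mhun bbmpq'
Operation: capitalize first letter of each word
Word transformations: 'fzs'->'Fzs', 'mhun'->'Mhun', 'bbmpq'->'Bbmpq'
Result: Fzs Mhun Bbmpq


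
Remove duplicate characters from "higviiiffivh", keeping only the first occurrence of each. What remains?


Input: 'higviiiffivh'
Operation: keep first occurrence of each character
Scan: s[0]='h' new -> keep; s[1]='i' new -> keep; s[2]='g' new -> keep; s[3]='v' new -> keep; s[4]='i' seen -> skip; s[5]='i' seen -> skip; s[6]='i' seen -> skip; s[7]='f' new -> keep; s[8]='f' seen -> skip; s[9]='i' seen -> skip; s[10]='v' seen -> skip; s[11]='h' seen -> skip
Result: higvf


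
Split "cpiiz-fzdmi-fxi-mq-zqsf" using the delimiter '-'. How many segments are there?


Input string: 'cpiiz-fzdmi-fxi-mq-zqsf'
Delimiter: '-'
Split result: 'cpiiz', 'fzdmi', 'fxi', 'mq', 'zqsf'
Number of parts: 5


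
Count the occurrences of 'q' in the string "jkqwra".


Input string: 'jkqwra'
Target character: 'q'
Scan each position: s[2]='q'
Matches found at indices: 2
Total: 1


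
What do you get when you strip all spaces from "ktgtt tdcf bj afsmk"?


Input string: 'ktgtt tdcf bj afsmk'
Operation: remove all spaces
Words: 'ktgtt', 'tdcf', 'bj', 'afsmk'
Join without spaces: ktgtttdcfbjafsmk


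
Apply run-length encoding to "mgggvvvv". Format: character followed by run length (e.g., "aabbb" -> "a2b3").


Input: 'mgggvvvv'
Operation: identify consecutive runs
Runs: 'm' -> m1, 'ggg' -> g3, 'vvvv' -> v4
Encoded: m1g3v4


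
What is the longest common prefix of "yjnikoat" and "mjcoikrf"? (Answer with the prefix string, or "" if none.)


String 1: 'yjnikoat'
String 2: 'mjcoikrf'
Compare position by position:
pos 0: 'y' vs 'm' differ -> stop
Longest common prefix: "" (length 0)


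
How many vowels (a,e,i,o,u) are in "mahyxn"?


Input string: 'mahyxn'
Operation: count vowels (a, e, i, o, u)
Scan: s[0]='m', s[1]='a' (vowel), s[2]='h', s[3]='y', s[4]='x', s[5]='n'
Vowels found: 1
Result: 1


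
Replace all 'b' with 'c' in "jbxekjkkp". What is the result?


Input string: 'jbxekjkkp'
Operation: replace 'b' with 'c'
Positions of 'b': 1
After replacement: jcxekjkkp


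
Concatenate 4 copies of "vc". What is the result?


Input string: 'vc'
Operation: repeat 4 times
Concatenation: 'vc' + 'vc' + 'vc' + 'vc'
Result: vcvcvcvc


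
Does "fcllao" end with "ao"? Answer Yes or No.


Input string: 'fcllao'
Suffix to check: 'ao'
Last 2 characters of input: 'ao'
Match: True
Result: Yes


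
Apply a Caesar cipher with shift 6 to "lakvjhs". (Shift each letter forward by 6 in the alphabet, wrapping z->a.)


Input: 'lakvjhs', shift = 6
Operation: for each letter, (position + 6) mod 26
Mapping: 'l'(11+6=17)->'r', 'a'(0+6=6)->'g', 'k'(10+6=16)->'q', 'v'(21+6=27, 27 mod 26=1)->'b', 'j'(9+6=15)->'p', 'h'(7+6=13)->'n', 's'(18+6=24)->'y'
Result: rgqbpny


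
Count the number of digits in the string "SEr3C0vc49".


Input string: 'SEr3C0vc49'
Operation: count digit characters (0-9)
Scan: 'S', 'E', 'r', '3'(digit), 'C', '0'(digit), 'v', 'c', '4'(digit), '9'(digit)
Digits found: 4
Result: 4


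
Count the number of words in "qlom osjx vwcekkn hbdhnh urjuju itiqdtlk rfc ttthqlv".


Input string: 'qlom osjx vwcekkn hbdhnh urjuju itiqdtlk rfc ttthqlv'
Operation: split by spaces
Words found: 'qlom', 'osjx', 'vwcekkn', 'hbdhnh', 'urjuju', 'itiqdtlk', 'rfc', 'ttthqlv'
Word count: 8


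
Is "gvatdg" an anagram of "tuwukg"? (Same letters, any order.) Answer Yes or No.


String 1: 'tuwukg' -> sorted: 'gktuuw'
String 2: 'gvatdg' -> sorted: 'adggtv'
Compare sorted forms: 'gktuuw' != 'adggtv'
Anagram: No


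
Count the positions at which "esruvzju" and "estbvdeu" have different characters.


String 1: 'esruvzju'
String 2: 'estbvdeu'
Compare each position: pos 0: 'e'=='e', pos 1: 's'=='s', pos 2: 'r'!='t', pos 3: 'u'!='b', pos 4: 'v'=='v', pos 5: 'z'!='d', pos 6: 'j'!='e', pos 7: 'u'=='u'
Differing positions: 4
Hamming distance: 4


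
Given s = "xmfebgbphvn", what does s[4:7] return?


Input string: 'xmfebgbphvn'
Operation: slice [4:7]
Extract characters: s[4]='b', s[5]='g', s[6]='b'
Result: bgb


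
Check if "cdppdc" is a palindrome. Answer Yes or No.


Input string: 'cdppdc'
Reversed: 'cdppdc'
Compare pairs: s[0]='c' vs s[5]='c' (match), s[1]='d' vs s[4]='d' (match), s[2]='p' vs s[3]='p' (match)
Palindrome: Yes


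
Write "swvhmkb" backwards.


Input string: 'swvhmkb'
Operation: reverse character order
Original order: 's' -> 'w' -> 'v' -> 'h' -> 'm' -> 'k' -> 'b'
Reversed order: 'b' -> 'k' -> 'm' -> 'h' -> 'v' -> 'w' -> 's'
Result: bkmhvws


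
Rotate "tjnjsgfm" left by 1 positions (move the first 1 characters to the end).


Input: 'tjnjsgfm', shift = 1
Operation: split at index 1 and swap parts
Front part s[0:1] = 't'
Back part s[1:] = 'jnjsgfm'
Rotated = back + front = 'jnjsgfm' + 't'
Result: jnjsgfmt


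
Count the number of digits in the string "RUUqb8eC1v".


Input string: 'RUUqb8eC1v'
Operation: count digit characters (0-9)
Scan: 'R', 'U', 'U', 'q', 'b', '8'(digit), 'e', 'C', '1'(digit), 'v'
Digits found: 2
Result: 2


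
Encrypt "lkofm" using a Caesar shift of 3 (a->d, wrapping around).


Input: 'lkofm', shift = 3
Operation: for each letter, (position + 3) mod 26
Mapping: 'l'(11+3=14)->'o', 'k'(10+3=13)->'n', 'o'(14+3=17)->'r', 'f'(5+3=8)->'i', 'm'(12+3=15)->'p'
Result: onrip


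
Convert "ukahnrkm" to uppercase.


Input string: 'ukahnrkm'
Operation: convert each letter to uppercase
Mapping: 'u'->'U', 'k'->'K', 'a'->'A', 'h'->'H', 'n'->'N', 'r'->'R', 'k'->'K', 'm'->'M'
Result: UKAHNRKM


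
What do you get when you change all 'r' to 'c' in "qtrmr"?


Input string: 'qtrmr'
Operation: replace 'r' with 'c'
Positions of 'r': 2, 4
After replacement: qtcmc


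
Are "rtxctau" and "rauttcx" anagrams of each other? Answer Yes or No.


String 1: 'rtxctau' -> sorted: 'acrttux'
String 2: 'rauttcx' -> sorted: 'acrttux'
Compare sorted forms: 'acrttux' == 'acrttux'
Anagram: Yes


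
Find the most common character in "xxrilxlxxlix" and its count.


Input: 'xxrilxlxxlix'
Operation: tally each character
Counts: 'i':2, 'l':3, 'r':1, 'x':6
Maximum: 'x' appears 6 times


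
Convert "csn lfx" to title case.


Input string: 'csn lfx'
Operation: capitalize first letter of each word
Word transformations: 'csn'->'Csn', 'lfx'->'Lfx'
Result: Csn Lfx


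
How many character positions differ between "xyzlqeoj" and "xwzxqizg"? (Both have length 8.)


String 1: 'xyzlqeoj'
String 2: 'xwzxqizg'
Compare each position: pos 0: 'x'=='x', pos 1: 'y'!='w', pos 2: 'z'=='z', pos 3: 'l'!='x', pos 4: 'q'=='q', pos 5: 'e'!='i', pos 6: 'o'!='z', pos 7: 'j'!='g'
Differing positions: 5
Hamming distance: 5


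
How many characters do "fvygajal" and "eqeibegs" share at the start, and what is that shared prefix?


String 1: 'fvygajal'
String 2: 'eqeibegs'
Compare position by position:
pos 0: 'f' vs 'e' differ -> stop
Longest common prefix: "" (length 0)


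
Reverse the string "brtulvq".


Input string: 'brtulvq'
Operation: reverse character order
Original order: 'b' -> 'r' -> 't' -> 'u' -> 'l' -> 'v' -> 'q'
Reversed order: 'q' -> 'v' -> 'l' -> 'u' -> 't' -> 'r' -> 'b'
Result: qvlutrb


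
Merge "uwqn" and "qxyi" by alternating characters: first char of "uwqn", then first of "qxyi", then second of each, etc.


String 1: 'uwqn'
String 2: 'qxyi'
Operation: alternate characters
Pairs: 'u'+'q', 'w'+'x', 'q'+'y', 'n'+'i'
Result: uqwxqyni


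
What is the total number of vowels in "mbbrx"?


Input string: 'mbbrx'
Operation: count vowels (a, e, i, o, u)
Scan: s[0]='m', s[1]='b', s[2]='b', s[3]='r', s[4]='x'
Vowels found: 0
Result: 0


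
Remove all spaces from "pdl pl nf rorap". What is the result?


Input string: 'pdl pl nf rorap'
Operation: remove all spaces
Words: 'pdl', 'pl', 'nf', 'rorap'
Join without spaces: pdlplnfrorap


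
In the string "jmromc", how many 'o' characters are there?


Input string: 'jmromc'
Target character: 'o'
Scan each position: s[3]='o'
Matches found at indices: 3
Total: 1


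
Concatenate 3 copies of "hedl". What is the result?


Input string: 'hedl'
Operation: repeat 3 times
Concatenation: 'hedl' + 'hedl' + 'hedl'
Result: hedlhedlhedl


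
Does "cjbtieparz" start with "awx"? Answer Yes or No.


Input string: 'cjbtieparz'
Prefix to check: 'awx'
First 3 characters of input: 'cjb'
Match: False
Result: No


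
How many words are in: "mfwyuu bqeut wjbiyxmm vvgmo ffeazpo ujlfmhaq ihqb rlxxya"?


Input string: 'mfwyuu bqeut wjbiyxmm vvgmo ffeazpo ujlfmhaq ihqb rlxxya'
Operation: split by spaces
Words found: 'mfwyuu', 'bqeut', 'wjbiyxmm', 'vvgmo', 'ffeazpo', 'ujlfmhaq', 'ihqb', 'rlxxya'
Word count: 8


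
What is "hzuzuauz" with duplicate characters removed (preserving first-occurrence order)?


Input: 'hzuzuauz'
Operation: keep first occurrence of each character
Scan: s[0]='h' new -> keep; s[1]='z' new -> keep; s[2]='u' new -> keep; s[3]='z' seen -> skip; s[4]='u' seen -> skip; s[5]='a' new -> keep; s[6]='u' seen -> skip; s[7]='z' seen -> skip
Result: hzua


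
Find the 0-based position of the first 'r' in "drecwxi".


Input string: 'drecwxi'
Target: 'r'
Scanning left to right: s[0]='d', s[1]='r'
First match at index: 1


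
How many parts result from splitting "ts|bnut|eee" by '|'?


Input string: 'ts|bnut|eee'
Delimiter: '|'
Split result: 'ts', 'bnut', 'eee'
Number of parts: 3


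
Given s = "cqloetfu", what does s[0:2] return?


Input string: 'cqloetfu'
Operation: slice [0:2]
Extract characters: s[0]='c', s[1]='q'
Result: cq


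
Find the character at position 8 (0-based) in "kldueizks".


Input string: 'kldueizks'
Operation: get character at index 8
Index mapping: s[0]='k', s[1]='l', s[2]='d', s[3]='u', s[4]='e', s[5]='i', s[6]='z', s[7]='k', s[8]='s'
Result: 's'


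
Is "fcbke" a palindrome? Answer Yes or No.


Input string: 'fcbke'
Reversed: 'ekbcf'
Compare pairs: s[0]='f' vs s[4]='e' (mismatch), s[1]='c' vs s[3]='k' (mismatch)
Palindrome: No


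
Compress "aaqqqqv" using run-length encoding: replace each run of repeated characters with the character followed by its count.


Input: 'aaqqqqv'
Operation: identify consecutive runs
Runs: 'aa' -> a2, 'qqqq' -> q4, 'v' -> v1
Encoded: a2q4v1


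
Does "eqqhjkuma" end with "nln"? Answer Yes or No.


Input string: 'eqqhjkuma'
Suffix to check: 'nln'
Last 3 characters of input: 'uma'
Match: False
Result: No


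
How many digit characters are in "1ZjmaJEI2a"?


Input string: '1ZjmaJEI2a'
Operation: count digit characters (0-9)
Scan: '1'(digit), 'Z', 'j', 'm', 'a', 'J', 'E', 'I', '2'(digit), 'a'
Digits found: 2
Result: 2


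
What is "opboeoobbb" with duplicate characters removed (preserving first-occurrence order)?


Input: 'opboeoobbb'
Operation: keep first occurrence of each character
Scan: s[0]='o' new -> keep; s[1]='p' new -> keep; s[2]='b' new -> keep; s[3]='o' seen -> skip; s[4]='e' new -> keep; s[5]='o' seen -> skip; s[6]='o' seen -> skip; s[7]='b' seen -> skip; s[8]='b' seen -> skip; s[9]='b' seen -> skip
Result: opbe


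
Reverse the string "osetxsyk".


Input string: 'osetxsyk'
Operation: reverse character order
Original order: 'o' -> 's' -> 'e' -> 't' -> 'x' -> 's' -> 'y' -> 'k'
Reversed order: 'k' -> 'y' -> 's' -> 'x' -> 't' -> 'e' -> 's' -> 'o'
Result: kysxteso


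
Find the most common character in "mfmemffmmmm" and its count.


Input: 'mfmemffmmmm'
Operation: tally each character
Counts: 'e':1, 'f':3, 'm':7
Maximum: 'm' appears 7 times


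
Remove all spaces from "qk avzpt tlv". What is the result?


Input string: 'qk avzpt tlv'
Operation: remove all spaces
Words: 'qk', 'avzpt', 'tlv'
Join without spaces: qkavzpttlv


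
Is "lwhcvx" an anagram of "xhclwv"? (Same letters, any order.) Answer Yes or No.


String 1: 'xhclwv' -> sorted: 'chlvwx'
String 2: 'lwhcvx' -> sorted: 'chlvwx'
Compare sorted forms: 'chlvwx' == 'chlvwx'
Anagram: Yes


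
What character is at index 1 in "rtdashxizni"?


Input string: 'rtdashxizni'
Operation: get character at index 1
Index mapping: s[0]='r', s[1]='t'
Result: 't'


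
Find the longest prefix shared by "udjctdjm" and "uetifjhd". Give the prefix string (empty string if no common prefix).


String 1: 'udjctdjm'
String 2: 'uetifjhd'
Compare position by position:
pos 0: 'u' vs 'u' match
pos 1: 'd' vs 'e' differ -> stop
Longest common prefix: "u" (length 1)


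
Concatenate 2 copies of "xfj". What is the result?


Input string: 'xfj'
Operation: repeat 2 times
Concatenation: 'xfj' + 'xfj'
Result: xfjxfj


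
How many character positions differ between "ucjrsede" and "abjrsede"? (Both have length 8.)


String 1: 'ucjrsede'
String 2: 'abjrsede'
Compare each position: pos 0: 'u'!='a', pos 1: 'c'!='b', pos 2: 'j'=='j', pos 3: 'r'=='r', pos 4: 's'=='s', pos 5: 'e'=='e', pos 6: 'd'=='d', pos 7: 'e'=='e'
Differing positions: 2
Hamming distance: 2


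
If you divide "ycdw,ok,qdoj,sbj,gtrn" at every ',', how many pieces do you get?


Input string: 'ycdw,ok,qdoj,sbj,gtrn'
Delimiter: ','
Split result: 'ycdw', 'ok', 'qdoj', 'sbj', 'gtrn'
Number of parts: 5


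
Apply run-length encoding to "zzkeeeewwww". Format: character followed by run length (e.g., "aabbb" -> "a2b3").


Input: 'zzkeeeewwww'
Operation: identify consecutive runs
Runs: 'zz' -> z2, 'k' -> k1, 'eeee' -> e4, 'wwww' -> w4
Encoded: z2k1e4w4


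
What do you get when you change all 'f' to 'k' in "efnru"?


Input string: 'efnru'
Operation: replace 'f' with 'k'
Positions of 'f': 1
After replacement: eknru


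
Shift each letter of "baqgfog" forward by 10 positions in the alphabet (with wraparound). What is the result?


Input: 'baqgfog', shift = 10
Operation: for each letter, (position + 10) mod 26
Mapping: 'b'(1+10=11)->'l', 'a'(0+10=10)->'k', 'q'(16+10=26, 26 mod 26=0)->'a', 'g'(6+10=16)->'q', 'f'(5+10=15)->'p', 'o'(14+10=24)->'y', 'g'(6+10=16)->'q'
Result: lkaqpyq
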